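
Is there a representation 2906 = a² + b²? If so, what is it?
35² + 41² (a=35, b=41)

Factorization: 2906 = 2 × 1453
By Fermat: n is sum of two squares iff every prime p ≡ 3 (mod 4) appears to even power.
All primes ≡ 3 (mod 4) appear to even power.
Search a = 0, 1, 2, … for 2906 - a² a perfect square: first hit at a = 35: 2906 - 1225 = 1681 = 41².
2906 = 35² + 41² = 1225 + 1681 ✓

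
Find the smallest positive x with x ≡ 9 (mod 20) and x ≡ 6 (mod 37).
709

Using Chinese Remainder Theorem:
M = 20 × 37 = 740
M1 = 37, M2 = 20
y1 = 37^(-1) mod 20 = 13
y2 = 20^(-1) mod 37 = 13
x = (9×37×13 + 6×20×13) mod 740 = 709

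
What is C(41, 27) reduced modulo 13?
6

Using Lucas' theorem:
Write n=41 and k=27 in base 13:
n in base 13: [3, 2]
k in base 13: [2, 1]
C(41,27) mod 13 = ∏ C(n_i, k_i) mod 13
Digit binomials (mod 13): C(3,2) = 3; C(2,1) = 2
Product: 3 × 2 = 6 ≡ 6 (mod 13)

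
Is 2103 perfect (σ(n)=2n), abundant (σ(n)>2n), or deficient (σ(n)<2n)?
deficient

Proper divisors of 2103: sum = 1 + 3 + 701 = 705
Since 705 < 2103, 2103 is deficient.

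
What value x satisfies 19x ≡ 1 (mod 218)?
23

gcd(19, 218) = 1, so the inverse exists.
Extended Euclidean algorithm on (218, 19):
218 = 11 × 19 + 9  ⟹  9 = (1)·218 + (-11)·19
19 = 2 × 9 + 1  ⟹  1 = (-2)·218 + (23)·19
So (23)·19 ≡ 1 (mod 218), i.e. 19^(-1) ≡ 23 (mod 218).
Check: 19 × 23 = 437 ≡ 1 (mod 218)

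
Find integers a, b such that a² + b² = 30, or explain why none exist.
Not possible

Factorization: 30 = 2 × 3 × 5
By Fermat: n is sum of two squares iff every prime p ≡ 3 (mod 4) appears to even power.
Prime(s) ≡ 3 (mod 4) with odd exponent: [(3, 1)]
Therefore 30 cannot be expressed as a² + b².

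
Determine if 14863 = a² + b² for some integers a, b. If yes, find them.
Not possible

Factorization: 14863 = 89 × 167
By Fermat: n is sum of two squares iff every prime p ≡ 3 (mod 4) appears to even power.
Prime(s) ≡ 3 (mod 4) with odd exponent: [(167, 1)]
Therefore 14863 cannot be expressed as a² + b².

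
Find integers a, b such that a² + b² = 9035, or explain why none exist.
Not possible

Factorization: 9035 = 5 × 13 × 139
By Fermat: n is sum of two squares iff every prime p ≡ 3 (mod 4) appears to even power.
Prime(s) ≡ 3 (mod 4) with odd exponent: [(139, 1)]
Therefore 9035 cannot be expressed as a² + b².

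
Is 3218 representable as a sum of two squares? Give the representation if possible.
37² + 43² (a=37, b=43)

Factorization: 3218 = 2 × 1609
By Fermat: n is sum of two squares iff every prime p ≡ 3 (mod 4) appears to even power.
All primes ≡ 3 (mod 4) appear to even power.
Search a = 0, 1, 2, … for 3218 - a² a perfect square: first hit at a = 37: 3218 - 1369 = 1849 = 43².
3218 = 37² + 43² = 1369 + 1849 ✓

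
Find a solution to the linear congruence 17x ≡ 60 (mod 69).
x ≡ 36 (mod 69)

gcd(17, 69) = 1, which divides 60, so solutions exist.
Find 17^(-1) mod 69 by the extended Euclidean algorithm:
69 = 4 × 17 + 1  ⟹  1 = (1)·69 + (-4)·17
So (-4)·17 ≡ 1 (mod 69), i.e. 17^(-1) ≡ -4 ≡ 65 (mod 69).
x ≡ 65 × 60 = 3900 ≡ 36 (mod 69).
Check: 17 × 36 = 612 ≡ 60 (mod 69).
Unique solution: x ≡ 36 (mod 69)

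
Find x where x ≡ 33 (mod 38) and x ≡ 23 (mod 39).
413

Using Chinese Remainder Theorem:
M = 38 × 39 = 1482
M1 = 39, M2 = 38
y1 = 39^(-1) mod 38 = 1
y2 = 38^(-1) mod 39 = 38
x = (33×39×1 + 23×38×38) mod 1482 = 413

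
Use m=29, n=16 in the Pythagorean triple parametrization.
(585, 928, 1097)

Euclid's formula: a = m² - n², b = 2mn, c = m² + n²
m = 29, n = 16
a = 29² - 16² = 841 - 256 = 585
b = 2 × 29 × 16 = 928
c = 29² + 16² = 841 + 256 = 1097
Verification: 585² + 928² = 342225 + 861184 = 1203409 = 1097² ✓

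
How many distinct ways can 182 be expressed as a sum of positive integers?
819876908323

p(n) counts ways to write n as a sum of positive integers (order ignored).
Euler's pentagonal recurrence: p(k) = p(k-1) + p(k-2) - p(k-5) - p(k-7) + p(k-12) + p(k-15) - ... (offsets j(3j∓1)/2, signs ++--, p(0)=1, p(<0)=0).
DP table for k = 0..181: p(0)=1, p(1)=1, p(2)=2, p(3)=3, p(4)=5, p(5)=7, p(6)=11, p(7)=15, p(8)=22, p(9)=30, p(10)=42, p(11)=56, p(12)=77, p(13)=101, p(14)=135, p(15)=176, p(16)=231, p(17)=297, p(18)=385, p(19)=490, p(20)=627, p(21)=792, p(22)=1002, p(23)=1255, p(24)=1575, p(25)=1958, p(26)=2436, p(27)=3010, p(28)=3718, p(29)=4565, p(30)=5604, p(31)=6842, p(32)=8349, p(33)=10143, p(34)=12310, p(35)=14883, p(36)=17977, p(37)=21637, p(38)=26015, p(39)=31185, p(40)=37338, p(41)=44583, p(42)=53174, p(43)=63261, p(44)=75175, p(45)=89134, p(46)=105558, p(47)=124754, p(48)=147273, p(49)=173525, p(50)=204226, p(51)=239943, p(52)=281589, p(53)=329931, p(54)=386155, p(55)=451276, p(56)=526823, p(57)=614154, p(58)=715220, p(59)=831820, p(60)=966467, p(61)=1121505, p(62)=1300156, p(63)=1505499, p(64)=1741630, p(65)=2012558, p(66)=2323520, p(67)=2679689, p(68)=3087735, p(69)=3554345, p(70)=4087968, p(71)=4697205, p(72)=5392783, p(73)=6185689, p(74)=7089500, p(75)=8118264, p(76)=9289091, p(77)=10619863, p(78)=12132164, p(79)=13848650, p(80)=15796476, p(81)=18004327, p(82)=20506255, p(83)=23338469, p(84)=26543660, p(85)=30167357, p(86)=34262962, p(87)=38887673, p(88)=44108109, p(89)=49995925, p(90)=56634173, p(91)=64112359, p(92)=72533807, p(93)=82010177, p(94)=92669720, p(95)=104651419, p(96)=118114304, p(97)=133230930, p(98)=150198136, p(99)=169229875, p(100)=190569292, p(101)=214481126, p(102)=241265379, p(103)=271248950, p(104)=304801365, p(105)=342325709, p(106)=384276336, p(107)=431149389, p(108)=483502844, p(109)=541946240, p(110)=607163746, p(111)=679903203, p(112)=761002156, p(113)=851376628, p(114)=952050665, p(115)=1064144451, p(116)=1188908248, p(117)=1327710076, p(118)=1482074143, p(119)=1653668665, p(120)=1844349560, p(121)=2056148051, p(122)=2291320912, p(123)=2552338241, p(124)=2841940500, p(125)=3163127352, p(126)=3519222692, p(127)=3913864295, p(128)=4351078600, p(129)=4835271870, p(130)=5371315400, p(131)=5964539504, p(132)=6620830889, p(133)=7346629512, p(134)=8149040695, p(135)=9035836076, p(136)=10015581680, p(137)=11097645016, p(138)=12292341831, p(139)=13610949895, p(140)=15065878135, p(141)=16670689208, p(142)=18440293320, p(143)=20390982757, p(144)=22540654445, p(145)=24908858009, p(146)=27517052599, p(147)=30388671978, p(148)=33549419497, p(149)=37027355200, p(150)=40853235313, p(151)=45060624582, p(152)=49686288421, p(153)=54770336324, p(154)=60356673280, p(155)=66493182097, p(156)=73232243759, p(157)=80630964769, p(158)=88751778802, p(159)=97662728555, p(160)=107438159466, p(161)=118159068427, p(162)=129913904637, p(163)=142798995930, p(164)=156919475295, p(165)=172389800255, p(166)=189334822579, p(167)=207890420102, p(168)=228204732751, p(169)=250438925115, p(170)=274768617130, p(171)=301384802048, p(172)=330495499613, p(173)=362326859895, p(174)=397125074750, p(175)=435157697830, p(176)=476715857290, p(177)=522115831195, p(178)=571701605655, p(179)=625846753120, p(180)=684957390936, p(181)=749474411781.
Final step: p(182) = p(181) + p(180) - p(177) - p(175) + p(170) + p(167) - p(160) - p(156) + p(147) + p(142) - p(131) - p(125) + p(112) + p(105) - p(90) - p(82) + p(65) + p(56) - p(37) - p(27) + p(6)
= 749474411781 + 684957390936 - 522115831195 - 435157697830 + 274768617130 + 207890420102 - 107438159466 - 73232243759 + 30388671978 + 18440293320 - 5964539504 - 3163127352 + 761002156 + 342325709 - 56634173 - 20506255 + 2012558 + 526823 - 21637 - 3010 + 11
= 819876908323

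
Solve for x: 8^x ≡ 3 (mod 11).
6

Baby-step giant-step with step n = ⌈√11⌉ = 4.
Baby steps 8^j mod 11 (j:value) for j=0..3: 0:1, 1:8, 2:9, 3:6.
Giant-step multiplier: 8^(-4) ≡ 8^(10-4) = 8^6 ≡ 3 (mod 11).
Giant steps γ_i = 3·3^i mod 11: γ_0=3, γ_1=9 (in table at j=2).
x = i·n + j = 1·4 + 2 = 6.
Check: 8^6 ≡ 3 (mod 11).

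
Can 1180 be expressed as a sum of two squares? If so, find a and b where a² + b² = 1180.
Not possible

Factorization: 1180 = 2^2 × 5 × 59
By Fermat: n is sum of two squares iff every prime p ≡ 3 (mod 4) appears to even power.
Prime(s) ≡ 3 (mod 4) with odd exponent: [(59, 1)]
Therefore 1180 cannot be expressed as a² + b².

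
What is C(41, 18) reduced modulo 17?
14

Using Lucas' theorem:
Write n=41 and k=18 in base 17:
n in base 17: [2, 7]
k in base 17: [1, 1]
C(41,18) mod 17 = ∏ C(n_i, k_i) mod 17
Digit binomials (mod 17): C(2,1) = 2; C(7,1) = 7
Product: 2 × 7 = 14 ≡ 14 (mod 17)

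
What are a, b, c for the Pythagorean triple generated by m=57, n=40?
(1649, 4560, 4849)

Euclid's formula: a = m² - n², b = 2mn, c = m² + n²
m = 57, n = 40
a = 57² - 40² = 3249 - 1600 = 1649
b = 2 × 57 × 40 = 4560
c = 57² + 40² = 3249 + 1600 = 4849
Verification: 1649² + 4560² = 2719201 + 20793600 = 23512801 = 4849² ✓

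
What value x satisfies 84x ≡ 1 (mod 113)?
74

gcd(84, 113) = 1, so the inverse exists.
Extended Euclidean algorithm on (113, 84):
113 = 1 × 84 + 29  ⟹  29 = (1)·113 + (-1)·84
84 = 2 × 29 + 26  ⟹  26 = (-2)·113 + (3)·84
29 = 1 × 26 + 3  ⟹  3 = (3)·113 + (-4)·84
26 = 8 × 3 + 2  ⟹  2 = (-26)·113 + (35)·84
3 = 1 × 2 + 1  ⟹  1 = (29)·113 + (-39)·84
So (-39)·84 ≡ 1 (mod 113), i.e. 84^(-1) ≡ -39 ≡ 74 (mod 113).
Check: 84 × 74 = 6216 ≡ 1 (mod 113)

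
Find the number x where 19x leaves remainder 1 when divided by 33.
7

gcd(19, 33) = 1, so the inverse exists.
Extended Euclidean algorithm on (33, 19):
33 = 1 × 19 + 14  ⟹  14 = (1)·33 + (-1)·19
19 = 1 × 14 + 5  ⟹  5 = (-1)·33 + (2)·19
14 = 2 × 5 + 4  ⟹  4 = (3)·33 + (-5)·19
5 = 1 × 4 + 1  ⟹  1 = (-4)·33 + (7)·19
So (7)·19 ≡ 1 (mod 33), i.e. 19^(-1) ≡ 7 (mod 33).
Check: 19 × 7 = 133 ≡ 1 (mod 33)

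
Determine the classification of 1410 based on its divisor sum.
abundant

Proper divisors of 1410: sum = 1 + 2 + 3 + 5 + 6 + 10 + 15 + 30 + 47 + 94 + 141 + 235 + 282 + 470 + 705 = 2046
Since 2046 > 1410, 1410 is abundant.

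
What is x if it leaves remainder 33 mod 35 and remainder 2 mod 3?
68

Using Chinese Remainder Theorem:
M = 35 × 3 = 105
M1 = 3, M2 = 35
y1 = 3^(-1) mod 35 = 12
y2 = 35^(-1) mod 3 = 2
x = (33×3×12 + 2×35×2) mod 105 = 68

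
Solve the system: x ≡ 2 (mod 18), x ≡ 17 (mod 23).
362

Using Chinese Remainder Theorem:
M = 18 × 23 = 414
M1 = 23, M2 = 18
y1 = 23^(-1) mod 18 = 11
y2 = 18^(-1) mod 23 = 9
x = (2×23×11 + 17×18×9) mod 414 = 362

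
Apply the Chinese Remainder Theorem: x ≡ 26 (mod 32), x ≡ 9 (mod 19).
218

Using Chinese Remainder Theorem:
M = 32 × 19 = 608
M1 = 19, M2 = 32
y1 = 19^(-1) mod 32 = 27
y2 = 32^(-1) mod 19 = 3
x = (26×19×27 + 9×32×3) mod 608 = 218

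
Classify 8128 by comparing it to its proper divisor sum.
perfect

Proper divisors of 8128: sum = 1 + 2 + 4 + 8 + 16 + 32 + 64 + 127 + 254 + 508 + 1016 + 2032 + 4064 = 8128
Since 8128 = 8128, 8128 is perfect.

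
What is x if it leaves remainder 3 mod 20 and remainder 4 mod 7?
123

Using Chinese Remainder Theorem:
M = 20 × 7 = 140
M1 = 7, M2 = 20
y1 = 7^(-1) mod 20 = 3
y2 = 20^(-1) mod 7 = 6
x = (3×7×3 + 4×20×6) mod 140 = 123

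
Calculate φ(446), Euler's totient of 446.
222

446 = 2 × 223
φ(n) = n × ∏(1 - 1/p) for each prime p dividing n
φ(446) = 446 × (1 - 1/2) × (1 - 1/223) = 222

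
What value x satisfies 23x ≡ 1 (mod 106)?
83

gcd(23, 106) = 1, so the inverse exists.
Extended Euclidean algorithm on (106, 23):
106 = 4 × 23 + 14  ⟹  14 = (1)·106 + (-4)·23
23 = 1 × 14 + 9  ⟹  9 = (-1)·106 + (5)·23
14 = 1 × 9 + 5  ⟹  5 = (2)·106 + (-9)·23
9 = 1 × 5 + 4  ⟹  4 = (-3)·106 + (14)·23
5 = 1 × 4 + 1  ⟹  1 = (5)·106 + (-23)·23
So (-23)·23 ≡ 1 (mod 106), i.e. 23^(-1) ≡ -23 ≡ 83 (mod 106).
Check: 23 × 83 = 1909 ≡ 1 (mod 106)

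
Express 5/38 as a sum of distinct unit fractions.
1/8 + 1/152

Greedy algorithm:
5/38: ceiling(38/5) = 8, use 1/8
1/152: ceiling(152/1) = 152, use 1/152
Result: 5/38 = 1/8 + 1/152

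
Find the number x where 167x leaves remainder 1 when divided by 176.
39

gcd(167, 176) = 1, so the inverse exists.
Extended Euclidean algorithm on (176, 167):
176 = 1 × 167 + 9  ⟹  9 = (1)·176 + (-1)·167
167 = 18 × 9 + 5  ⟹  5 = (-18)·176 + (19)·167
9 = 1 × 5 + 4  ⟹  4 = (19)·176 + (-20)·167
5 = 1 × 4 + 1  ⟹  1 = (-37)·176 + (39)·167
So (39)·167 ≡ 1 (mod 176), i.e. 167^(-1) ≡ 39 (mod 176).
Check: 167 × 39 = 6513 ≡ 1 (mod 176)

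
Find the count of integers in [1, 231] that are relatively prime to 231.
120

231 = 3 × 7 × 11
φ(n) = n × ∏(1 - 1/p) for each prime p dividing n
φ(231) = 231 × (1 - 1/3) × (1 - 1/7) × (1 - 1/11) = 120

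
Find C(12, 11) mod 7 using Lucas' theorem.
5

Using Lucas' theorem:
Write n=12 and k=11 in base 7:
n in base 7: [1, 5]
k in base 7: [1, 4]
C(12,11) mod 7 = ∏ C(n_i, k_i) mod 7
Digit binomials (mod 7): C(1,1) = 1; C(5,4) = 5
Product: 1 × 5 = 5 ≡ 5 (mod 7)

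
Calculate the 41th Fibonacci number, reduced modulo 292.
81

Matrix identity: Q^n = [[F_(n+1), F_n], [F_n, F_(n-1)]] with Q = [[1,1],[1,0]].
n = 41 = 101001₂. Square-and-multiply, entries mod 292:
Q^1 = [[1,1],[1,0]]
Q^2 = (Q^1)² = [[2,1],[1,1]]
Q^5 = (Q^2)²·Q = [[8,5],[5,3]]
Q^10 = (Q^5)² = [[89,55],[55,34]]
Q^20 = (Q^10)² = [[142,49],[49,93]]
Q^41 = (Q^20)²·Q = [[208,81],[81,127]]
F_41 mod 292 = Q^41[0][1] = 81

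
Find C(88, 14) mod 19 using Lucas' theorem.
0

Using Lucas' theorem:
Write n=88 and k=14 in base 19:
n in base 19: [4, 12]
k in base 19: [0, 14]
C(88,14) mod 19 = ∏ C(n_i, k_i) mod 19
Digit binomials (mod 19): C(4,0) = 1; C(12,14) = 0 (k_i > n_i)
Product: 1 × 0 = 0 ≡ 0 (mod 19)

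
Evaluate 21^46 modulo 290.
51

Repeated squaring. Binary of 46 = 101110.
21^1 ≡ 21 (mod 290); 21^2 ≡ 151 (mod 290); 21^4 ≡ 181 (mod 290); 21^8 ≡ 281 (mod 290); 21^16 ≡ 81 (mod 290); 21^32 ≡ 181 (mod 290)
21^46 = 21^2 × 21^4 × 21^8 × 21^32 ≡ 51 (mod 290)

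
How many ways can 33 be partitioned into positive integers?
10143

p(n) counts ways to write n as a sum of positive integers (order ignored).
Euler's pentagonal recurrence: p(k) = p(k-1) + p(k-2) - p(k-5) - p(k-7) + p(k-12) + p(k-15) - ... (offsets j(3j∓1)/2, signs ++--, p(0)=1, p(<0)=0).
DP table for k = 0..32: p(0)=1, p(1)=1, p(2)=2, p(3)=3, p(4)=5, p(5)=7, p(6)=11, p(7)=15, p(8)=22, p(9)=30, p(10)=42, p(11)=56, p(12)=77, p(13)=101, p(14)=135, p(15)=176, p(16)=231, p(17)=297, p(18)=385, p(19)=490, p(20)=627, p(21)=792, p(22)=1002, p(23)=1255, p(24)=1575, p(25)=1958, p(26)=2436, p(27)=3010, p(28)=3718, p(29)=4565, p(30)=5604, p(31)=6842, p(32)=8349.
Final step: p(33) = p(32) + p(31) - p(28) - p(26) + p(21) + p(18) - p(11) - p(7)
= 8349 + 6842 - 3718 - 2436 + 792 + 385 - 56 - 15
= 10143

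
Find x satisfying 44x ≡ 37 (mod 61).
x ≡ 5 (mod 61)

gcd(44, 61) = 1, which divides 37, so solutions exist.
Find 44^(-1) mod 61 by the extended Euclidean algorithm:
61 = 1 × 44 + 17  ⟹  17 = (1)·61 + (-1)·44
44 = 2 × 17 + 10  ⟹  10 = (-2)·61 + (3)·44
17 = 1 × 10 + 7  ⟹  7 = (3)·61 + (-4)·44
10 = 1 × 7 + 3  ⟹  3 = (-5)·61 + (7)·44
7 = 2 × 3 + 1  ⟹  1 = (13)·61 + (-18)·44
So (-18)·44 ≡ 1 (mod 61), i.e. 44^(-1) ≡ -18 ≡ 43 (mod 61).
x ≡ 43 × 37 = 1591 ≡ 5 (mod 61).
Check: 44 × 5 = 220 ≡ 37 (mod 61).
Unique solution: x ≡ 5 (mod 61)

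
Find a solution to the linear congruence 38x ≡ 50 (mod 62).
x ≡ 16 (mod 31)

gcd(38, 62) = 2, which divides 50, so solutions exist.
Divide through by 2: 19x ≡ 25 (mod 31).
Find 19^(-1) mod 31 by the extended Euclidean algorithm:
31 = 1 × 19 + 12  ⟹  12 = (1)·31 + (-1)·19
19 = 1 × 12 + 7  ⟹  7 = (-1)·31 + (2)·19
12 = 1 × 7 + 5  ⟹  5 = (2)·31 + (-3)·19
7 = 1 × 5 + 2  ⟹  2 = (-3)·31 + (5)·19
5 = 2 × 2 + 1  ⟹  1 = (8)·31 + (-13)·19
So (-13)·19 ≡ 1 (mod 31), i.e. 19^(-1) ≡ -13 ≡ 18 (mod 31).
x ≡ 18 × 25 = 450 ≡ 16 (mod 31).
Check: 38 × 16 = 608 ≡ 50 (mod 62).
x ≡ 16 (mod 31), giving 2 solutions mod 62.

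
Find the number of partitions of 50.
204226

p(n) counts ways to write n as a sum of positive integers (order ignored).
Euler's pentagonal recurrence: p(k) = p(k-1) + p(k-2) - p(k-5) - p(k-7) + p(k-12) + p(k-15) - ... (offsets j(3j∓1)/2, signs ++--, p(0)=1, p(<0)=0).
DP table for k = 0..49: p(0)=1, p(1)=1, p(2)=2, p(3)=3, p(4)=5, p(5)=7, p(6)=11, p(7)=15, p(8)=22, p(9)=30, p(10)=42, p(11)=56, p(12)=77, p(13)=101, p(14)=135, p(15)=176, p(16)=231, p(17)=297, p(18)=385, p(19)=490, p(20)=627, p(21)=792, p(22)=1002, p(23)=1255, p(24)=1575, p(25)=1958, p(26)=2436, p(27)=3010, p(28)=3718, p(29)=4565, p(30)=5604, p(31)=6842, p(32)=8349, p(33)=10143, p(34)=12310, p(35)=14883, p(36)=17977, p(37)=21637, p(38)=26015, p(39)=31185, p(40)=37338, p(41)=44583, p(42)=53174, p(43)=63261, p(44)=75175, p(45)=89134, p(46)=105558, p(47)=124754, p(48)=147273, p(49)=173525.
Final step: p(50) = p(49) + p(48) - p(45) - p(43) + p(38) + p(35) - p(28) - p(24) + p(15) + p(10)
= 173525 + 147273 - 89134 - 63261 + 26015 + 14883 - 3718 - 1575 + 176 + 42
= 204226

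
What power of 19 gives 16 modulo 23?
2

Baby-step giant-step with step n = ⌈√23⌉ = 5.
Baby steps 19^j mod 23 (j:value) for j=0..4: 0:1, 1:19, 2:16, 3:5, 4:3.
h = 16 is already in the table at j=2, so x = 2.
Check: 19^2 ≡ 16 (mod 23).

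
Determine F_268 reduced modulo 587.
305

Matrix identity: Q^n = [[F_(n+1), F_n], [F_n, F_(n-1)]] with Q = [[1,1],[1,0]].
n = 268 = 100001100₂. Square-and-multiply, entries mod 587:
Q^1 = [[1,1],[1,0]]
Q^2 = (Q^1)² = [[2,1],[1,1]]
Q^4 = (Q^2)² = [[5,3],[3,2]]
Q^8 = (Q^4)² = [[34,21],[21,13]]
Q^16 = (Q^8)² = [[423,400],[400,23]]
Q^33 = (Q^16)²·Q = [[182,230],[230,539]]
Q^67 = (Q^33)²·Q = [[31,322],[322,296]]
Q^134 = (Q^67)² = [[159,221],[221,525]]
Q^268 = (Q^134)² = [[160,305],[305,442]]
F_268 mod 587 = Q^268[0][1] = 305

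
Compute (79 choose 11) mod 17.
1

Using Lucas' theorem:
Write n=79 and k=11 in base 17:
n in base 17: [4, 11]
k in base 17: [0, 11]
C(79,11) mod 17 = ∏ C(n_i, k_i) mod 17
Digit binomials (mod 17): C(4,0) = 1; C(11,11) = 1
Product: 1 × 1 = 1 ≡ 1 (mod 17)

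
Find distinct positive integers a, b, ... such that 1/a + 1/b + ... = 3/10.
1/4 + 1/20

Greedy algorithm:
3/10: ceiling(10/3) = 4, use 1/4
1/20: ceiling(20/1) = 20, use 1/20
Result: 3/10 = 1/4 + 1/20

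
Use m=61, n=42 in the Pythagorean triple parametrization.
(1957, 5124, 5485)

Euclid's formula: a = m² - n², b = 2mn, c = m² + n²
m = 61, n = 42
a = 61² - 42² = 3721 - 1764 = 1957
b = 2 × 61 × 42 = 5124
c = 61² + 42² = 3721 + 1764 = 5485
Verification: 1957² + 5124² = 3829849 + 26255376 = 30085225 = 5485² ✓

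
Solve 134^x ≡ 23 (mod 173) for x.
56

Baby-step giant-step with step n = ⌈√173⌉ = 14.
Baby steps 134^j mod 173 (j:value) for j=0..13: 0:1, 1:134, 2:137, 3:20, 4:85, 5:145, 6:54, 7:143, 8:132, 9:42, 10:92, 11:45, 12:148, 13:110.
Giant-step multiplier: 134^(-14) ≡ 134^(172-14) = 134^158 ≡ 89 (mod 173).
Giant steps γ_i = 23·89^i mod 173: γ_0=23, γ_1=144, γ_2=14, γ_3=35, γ_4=1 (in table at j=0).
x = i·n + j = 4·14 + 0 = 56.
Check: 134^56 ≡ 23 (mod 173).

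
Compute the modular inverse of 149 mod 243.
137

gcd(149, 243) = 1, so the inverse exists.
Extended Euclidean algorithm on (243, 149):
243 = 1 × 149 + 94  ⟹  94 = (1)·243 + (-1)·149
149 = 1 × 94 + 55  ⟹  55 = (-1)·243 + (2)·149
94 = 1 × 55 + 39  ⟹  39 = (2)·243 + (-3)·149
55 = 1 × 39 + 16  ⟹  16 = (-3)·243 + (5)·149
39 = 2 × 16 + 7  ⟹  7 = (8)·243 + (-13)·149
16 = 2 × 7 + 2  ⟹  2 = (-19)·243 + (31)·149
7 = 3 × 2 + 1  ⟹  1 = (65)·243 + (-106)·149
So (-106)·149 ≡ 1 (mod 243), i.e. 149^(-1) ≡ -106 ≡ 137 (mod 243).
Check: 149 × 137 = 20413 ≡ 1 (mod 243)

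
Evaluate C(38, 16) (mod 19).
0

Using Lucas' theorem:
Write n=38 and k=16 in base 19:
n in base 19: [2, 0]
k in base 19: [0, 16]
C(38,16) mod 19 = ∏ C(n_i, k_i) mod 19
Digit binomials (mod 19): C(2,0) = 1; C(0,16) = 0 (k_i > n_i)
Product: 1 × 0 = 0 ≡ 0 (mod 19)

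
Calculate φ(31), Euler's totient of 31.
30

31 = 31
φ(n) = n × ∏(1 - 1/p) for each prime p dividing n
φ(31) = 31 × (1 - 1/31) = 30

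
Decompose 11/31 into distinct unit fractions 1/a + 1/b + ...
1/3 + 1/47 + 1/4371

Greedy algorithm:
11/31: ceiling(31/11) = 3, use 1/3
2/93: ceiling(93/2) = 47, use 1/47
1/4371: ceiling(4371/1) = 4371, use 1/4371
Result: 11/31 = 1/3 + 1/47 + 1/4371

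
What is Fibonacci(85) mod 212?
37

Matrix identity: Q^n = [[F_(n+1), F_n], [F_n, F_(n-1)]] with Q = [[1,1],[1,0]].
n = 85 = 1010101₂. Square-and-multiply, entries mod 212:
Q^1 = [[1,1],[1,0]]
Q^2 = (Q^1)² = [[2,1],[1,1]]
Q^5 = (Q^2)²·Q = [[8,5],[5,3]]
Q^10 = (Q^5)² = [[89,55],[55,34]]
Q^21 = (Q^10)²·Q = [[115,134],[134,193]]
Q^42 = (Q^21)² = [[17,144],[144,85]]
Q^85 = (Q^42)²·Q = [[97,37],[37,60]]
F_85 mod 212 = Q^85[0][1] = 37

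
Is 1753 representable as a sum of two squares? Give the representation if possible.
27² + 32² (a=27, b=32)

Factorization: 1753 = 1753
By Fermat: n is sum of two squares iff every prime p ≡ 3 (mod 4) appears to even power.
All primes ≡ 3 (mod 4) appear to even power.
Search a = 0, 1, 2, … for 1753 - a² a perfect square: first hit at a = 27: 1753 - 729 = 1024 = 32².
1753 = 27² + 32² = 729 + 1024 ✓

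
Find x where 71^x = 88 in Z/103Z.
79

Baby-step giant-step with step n = ⌈√103⌉ = 11.
Baby steps 71^j mod 103 (j:value) for j=0..10: 0:1, 1:71, 2:97, 3:89, 4:36, 5:84, 6:93, 7:11, 8:60, 9:37, 10:52.
Giant-step multiplier: 71^(-11) ≡ 71^(102-11) = 71^91 ≡ 45 (mod 103).
Giant steps γ_i = 88·45^i mod 103: γ_0=88, γ_1=46, γ_2=10, γ_3=38, γ_4=62, γ_5=9, γ_6=96, γ_7=97 (in table at j=2).
x = i·n + j = 7·11 + 2 = 79.
Check: 71^79 ≡ 88 (mod 103).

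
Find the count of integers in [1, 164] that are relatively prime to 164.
80

164 = 2^2 × 41
φ(n) = n × ∏(1 - 1/p) for each prime p dividing n
φ(164) = 164 × (1 - 1/2) × (1 - 1/41) = 80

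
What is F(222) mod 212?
8

Matrix identity: Q^n = [[F_(n+1), F_n], [F_n, F_(n-1)]] with Q = [[1,1],[1,0]].
n = 222 = 11011110₂. Square-and-multiply, entries mod 212:
Q^1 = [[1,1],[1,0]]
Q^3 = (Q^1)²·Q = [[3,2],[2,1]]
Q^6 = (Q^3)² = [[13,8],[8,5]]
Q^13 = (Q^6)²·Q = [[165,21],[21,144]]
Q^27 = (Q^13)²·Q = [[23,106],[106,129]]
Q^55 = (Q^27)²·Q = [[105,105],[105,0]]
Q^111 = (Q^55)²·Q = [[3,2],[2,1]]
Q^222 = (Q^111)² = [[13,8],[8,5]]
F_222 mod 212 = Q^222[0][1] = 8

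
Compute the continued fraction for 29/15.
[1; 1, 14]

Euclidean algorithm steps:
29 = 1 × 15 + 14
15 = 1 × 14 + 1
14 = 14 × 1 + 0
Continued fraction: [1; 1, 14]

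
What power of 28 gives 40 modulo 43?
38

Baby-step giant-step with step n = ⌈√43⌉ = 7.
Baby steps 28^j mod 43 (j:value) for j=0..6: 0:1, 1:28, 2:10, 3:22, 4:14, 5:5, 6:11.
Giant-step multiplier: 28^(-7) ≡ 28^(42-7) = 28^35 ≡ 37 (mod 43).
Giant steps γ_i = 40·37^i mod 43: γ_0=40, γ_1=18, γ_2=21, γ_3=3, γ_4=25, γ_5=22 (in table at j=3).
x = i·n + j = 5·7 + 3 = 38.
Check: 28^38 ≡ 40 (mod 43).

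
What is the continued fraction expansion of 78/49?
[1; 1, 1, 2, 4, 2]

Euclidean algorithm steps:
78 = 1 × 49 + 29
49 = 1 × 29 + 20
29 = 1 × 20 + 9
20 = 2 × 9 + 2
9 = 4 × 2 + 1
2 = 2 × 1 + 0
Continued fraction: [1; 1, 1, 2, 4, 2]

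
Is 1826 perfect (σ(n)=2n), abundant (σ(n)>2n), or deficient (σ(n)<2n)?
deficient

Proper divisors of 1826: sum = 1 + 2 + 11 + 22 + 83 + 166 + 913 = 1198
Since 1198 < 1826, 1826 is deficient.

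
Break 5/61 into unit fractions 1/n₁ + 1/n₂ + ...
1/13 + 1/199 + 1/52603 + 1/4150560811 + 1/34454310087467394631

Greedy algorithm:
5/61: ceiling(61/5) = 13, use 1/13
4/793: ceiling(793/4) = 199, use 1/199
3/157807: ceiling(157807/3) = 52603, use 1/52603
2/8301121621: ceiling(8301121621/2) = 4150560811, use 1/4150560811
1/34454310087467394631: ceiling(34454310087467394631/1) = 34454310087467394631, use 1/34454310087467394631
Result: 5/61 = 1/13 + 1/199 + 1/52603 + 1/4150560811 + 1/34454310087467394631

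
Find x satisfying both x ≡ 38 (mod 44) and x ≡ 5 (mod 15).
170

Using Chinese Remainder Theorem:
M = 44 × 15 = 660
M1 = 15, M2 = 44
y1 = 15^(-1) mod 44 = 3
y2 = 44^(-1) mod 15 = 14
x = (38×15×3 + 5×44×14) mod 660 = 170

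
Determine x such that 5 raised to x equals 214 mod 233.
204

Baby-step giant-step with step n = ⌈√233⌉ = 16.
Baby steps 5^j mod 233 (j:value) for j=0..15: 0:1, 1:5, 2:25, 3:125, 4:159, 5:96, 6:14, 7:70, 8:117, 9:119, 10:129, 11:179, 12:196, 13:48, 14:7, 15:35.
Giant-step multiplier: 5^(-16) ≡ 5^(232-16) = 5^216 ≡ 4 (mod 233).
Giant steps γ_i = 214·4^i mod 233: γ_0=214, γ_1=157, γ_2=162, γ_3=182, γ_4=29, γ_5=116, γ_6=231, γ_7=225, γ_8=201, γ_9=105, γ_10=187, γ_11=49, γ_12=196 (in table at j=12).
x = i·n + j = 12·16 + 12 = 204.
Check: 5^204 ≡ 214 (mod 233).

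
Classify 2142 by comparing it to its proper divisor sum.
abundant

Proper divisors of 2142: sum = 1 + 2 + 3 + 6 + 7 + 9 + 14 + 17 + ... + 306 + 357 + 714 + 1071 (23 divisors) = 3474
Since 3474 > 2142, 2142 is abundant.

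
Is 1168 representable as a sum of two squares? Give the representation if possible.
12² + 32² (a=12, b=32)

Factorization: 1168 = 2^4 × 73
By Fermat: n is sum of two squares iff every prime p ≡ 3 (mod 4) appears to even power.
All primes ≡ 3 (mod 4) appear to even power.
Search a = 0, 1, 2, … for 1168 - a² a perfect square: first hit at a = 12: 1168 - 144 = 1024 = 32².
1168 = 12² + 32² = 144 + 1024 ✓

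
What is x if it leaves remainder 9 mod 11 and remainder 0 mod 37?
185

Using Chinese Remainder Theorem:
M = 11 × 37 = 407
M1 = 37, M2 = 11
y1 = 37^(-1) mod 11 = 3
y2 = 11^(-1) mod 37 = 27
x = (9×37×3 + 0×11×27) mod 407 = 185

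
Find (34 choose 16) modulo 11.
0

Using Lucas' theorem:
Write n=34 and k=16 in base 11:
n in base 11: [3, 1]
k in base 11: [1, 5]
C(34,16) mod 11 = ∏ C(n_i, k_i) mod 11
Digit binomials (mod 11): C(3,1) = 3; C(1,5) = 0 (k_i > n_i)
Product: 3 × 0 = 0 ≡ 0 (mod 11)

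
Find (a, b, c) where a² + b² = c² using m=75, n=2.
(5621, 300, 5629)

Euclid's formula: a = m² - n², b = 2mn, c = m² + n²
m = 75, n = 2
a = 75² - 2² = 5625 - 4 = 5621
b = 2 × 75 × 2 = 300
c = 75² + 2² = 5625 + 4 = 5629
Verification: 5621² + 300² = 31595641 + 90000 = 31685641 = 5629² ✓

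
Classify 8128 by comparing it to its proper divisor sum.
perfect

Proper divisors of 8128: sum = 1 + 2 + 4 + 8 + 16 + 32 + 64 + 127 + 254 + 508 + 1016 + 2032 + 4064 = 8128
Since 8128 = 8128, 8128 is perfect.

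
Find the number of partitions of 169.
250438925115

p(n) counts ways to write n as a sum of positive integers (order ignored).
Euler's pentagonal recurrence: p(k) = p(k-1) + p(k-2) - p(k-5) - p(k-7) + p(k-12) + p(k-15) - ... (offsets j(3j∓1)/2, signs ++--, p(0)=1, p(<0)=0).
DP table for k = 0..168: p(0)=1, p(1)=1, p(2)=2, p(3)=3, p(4)=5, p(5)=7, p(6)=11, p(7)=15, p(8)=22, p(9)=30, p(10)=42, p(11)=56, p(12)=77, p(13)=101, p(14)=135, p(15)=176, p(16)=231, p(17)=297, p(18)=385, p(19)=490, p(20)=627, p(21)=792, p(22)=1002, p(23)=1255, p(24)=1575, p(25)=1958, p(26)=2436, p(27)=3010, p(28)=3718, p(29)=4565, p(30)=5604, p(31)=6842, p(32)=8349, p(33)=10143, p(34)=12310, p(35)=14883, p(36)=17977, p(37)=21637, p(38)=26015, p(39)=31185, p(40)=37338, p(41)=44583, p(42)=53174, p(43)=63261, p(44)=75175, p(45)=89134, p(46)=105558, p(47)=124754, p(48)=147273, p(49)=173525, p(50)=204226, p(51)=239943, p(52)=281589, p(53)=329931, p(54)=386155, p(55)=451276, p(56)=526823, p(57)=614154, p(58)=715220, p(59)=831820, p(60)=966467, p(61)=1121505, p(62)=1300156, p(63)=1505499, p(64)=1741630, p(65)=2012558, p(66)=2323520, p(67)=2679689, p(68)=3087735, p(69)=3554345, p(70)=4087968, p(71)=4697205, p(72)=5392783, p(73)=6185689, p(74)=7089500, p(75)=8118264, p(76)=9289091, p(77)=10619863, p(78)=12132164, p(79)=13848650, p(80)=15796476, p(81)=18004327, p(82)=20506255, p(83)=23338469, p(84)=26543660, p(85)=30167357, p(86)=34262962, p(87)=38887673, p(88)=44108109, p(89)=49995925, p(90)=56634173, p(91)=64112359, p(92)=72533807, p(93)=82010177, p(94)=92669720, p(95)=104651419, p(96)=118114304, p(97)=133230930, p(98)=150198136, p(99)=169229875, p(100)=190569292, p(101)=214481126, p(102)=241265379, p(103)=271248950, p(104)=304801365, p(105)=342325709, p(106)=384276336, p(107)=431149389, p(108)=483502844, p(109)=541946240, p(110)=607163746, p(111)=679903203, p(112)=761002156, p(113)=851376628, p(114)=952050665, p(115)=1064144451, p(116)=1188908248, p(117)=1327710076, p(118)=1482074143, p(119)=1653668665, p(120)=1844349560, p(121)=2056148051, p(122)=2291320912, p(123)=2552338241, p(124)=2841940500, p(125)=3163127352, p(126)=3519222692, p(127)=3913864295, p(128)=4351078600, p(129)=4835271870, p(130)=5371315400, p(131)=5964539504, p(132)=6620830889, p(133)=7346629512, p(134)=8149040695, p(135)=9035836076, p(136)=10015581680, p(137)=11097645016, p(138)=12292341831, p(139)=13610949895, p(140)=15065878135, p(141)=16670689208, p(142)=18440293320, p(143)=20390982757, p(144)=22540654445, p(145)=24908858009, p(146)=27517052599, p(147)=30388671978, p(148)=33549419497, p(149)=37027355200, p(150)=40853235313, p(151)=45060624582, p(152)=49686288421, p(153)=54770336324, p(154)=60356673280, p(155)=66493182097, p(156)=73232243759, p(157)=80630964769, p(158)=88751778802, p(159)=97662728555, p(160)=107438159466, p(161)=118159068427, p(162)=129913904637, p(163)=142798995930, p(164)=156919475295, p(165)=172389800255, p(166)=189334822579, p(167)=207890420102, p(168)=228204732751.
Final step: p(169) = p(168) + p(167) - p(164) - p(162) + p(157) + p(154) - p(147) - p(143) + p(134) + p(129) - p(118) - p(112) + p(99) + p(92) - p(77) - p(69) + p(52) + p(43) - p(24) - p(14)
= 228204732751 + 207890420102 - 156919475295 - 129913904637 + 80630964769 + 60356673280 - 30388671978 - 20390982757 + 8149040695 + 4835271870 - 1482074143 - 761002156 + 169229875 + 72533807 - 10619863 - 3554345 + 281589 + 63261 - 1575 - 135
= 250438925115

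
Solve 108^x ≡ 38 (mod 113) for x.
29

Baby-step giant-step with step n = ⌈√113⌉ = 11.
Baby steps 108^j mod 113 (j:value) for j=0..10: 0:1, 1:108, 2:25, 3:101, 4:60, 5:39, 6:31, 7:71, 8:97, 9:80, 10:52.
Giant-step multiplier: 108^(-11) ≡ 108^(112-11) = 108^101 ≡ 103 (mod 113).
Giant steps γ_i = 38·103^i mod 113: γ_0=38, γ_1=72, γ_2=71 (in table at j=7).
x = i·n + j = 2·11 + 7 = 29.
Check: 108^29 ≡ 38 (mod 113).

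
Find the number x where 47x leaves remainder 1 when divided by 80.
63

gcd(47, 80) = 1, so the inverse exists.
Extended Euclidean algorithm on (80, 47):
80 = 1 × 47 + 33  ⟹  33 = (1)·80 + (-1)·47
47 = 1 × 33 + 14  ⟹  14 = (-1)·80 + (2)·47
33 = 2 × 14 + 5  ⟹  5 = (3)·80 + (-5)·47
14 = 2 × 5 + 4  ⟹  4 = (-7)·80 + (12)·47
5 = 1 × 4 + 1  ⟹  1 = (10)·80 + (-17)·47
So (-17)·47 ≡ 1 (mod 80), i.e. 47^(-1) ≡ -17 ≡ 63 (mod 80).
Check: 47 × 63 = 2961 ≡ 1 (mod 80)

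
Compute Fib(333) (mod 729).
452

Matrix identity: Q^n = [[F_(n+1), F_n], [F_n, F_(n-1)]] with Q = [[1,1],[1,0]].
n = 333 = 101001101₂. Square-and-multiply, entries mod 729:
Q^1 = [[1,1],[1,0]]
Q^2 = (Q^1)² = [[2,1],[1,1]]
Q^5 = (Q^2)²·Q = [[8,5],[5,3]]
Q^10 = (Q^5)² = [[89,55],[55,34]]
Q^20 = (Q^10)² = [[11,204],[204,536]]
Q^41 = (Q^20)²·Q = [[235,184],[184,51]]
Q^83 = (Q^41)²·Q = [[279,143],[143,136]]
Q^166 = (Q^83)² = [[604,296],[296,308]]
Q^333 = (Q^166)²·Q = [[674,452],[452,222]]
F_333 mod 729 = Q^333[0][1] = 452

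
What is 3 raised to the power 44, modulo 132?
81

Repeated squaring. Binary of 44 = 101100.
3^1 ≡ 3 (mod 132); 3^2 ≡ 9 (mod 132); 3^4 ≡ 81 (mod 132); 3^8 ≡ 93 (mod 132); 3^16 ≡ 69 (mod 132); 3^32 ≡ 9 (mod 132)
3^44 = 3^4 × 3^8 × 3^32 ≡ 81 (mod 132)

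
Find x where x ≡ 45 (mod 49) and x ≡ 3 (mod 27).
192

Using Chinese Remainder Theorem:
M = 49 × 27 = 1323
M1 = 27, M2 = 49
y1 = 27^(-1) mod 49 = 20
y2 = 49^(-1) mod 27 = 16
x = (45×27×20 + 3×49×16) mod 1323 = 192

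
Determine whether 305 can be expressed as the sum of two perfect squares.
4² + 17² (a=4, b=17)

Factorization: 305 = 5 × 61
By Fermat: n is sum of two squares iff every prime p ≡ 3 (mod 4) appears to even power.
All primes ≡ 3 (mod 4) appear to even power.
Search a = 0, 1, 2, … for 305 - a² a perfect square: first hit at a = 4: 305 - 16 = 289 = 17².
305 = 4² + 17² = 16 + 289 ✓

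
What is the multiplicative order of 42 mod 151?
75

151 is prime, so ord(42) divides φ(151) = 150.
Divisors of 150: 1, 2, 3, 5, 6, 10, 15, 25, 30, 50, 75, 150.
Repeated squaring: 42^1 ≡ 42, 42^2 ≡ 103, 42^4 ≡ 39, 42^8 ≡ 11, 42^16 ≡ 121, 42^32 ≡ 145, 42^64 ≡ 36, 42^128 ≡ 88 (mod 151).
Test 42^d mod 151 for each divisor d in increasing order:
42^1 ≡ 42
42^2 ≡ 103
42^3 = 42^2·42^1 ≡ 98
42^5 = 42^4·42^1 ≡ 128
42^6 = 42^4·42^2 ≡ 91
42^10 = 42^8·42^2 ≡ 76
42^15 = 42^8·42^4·42^2·42^1 ≡ 64
42^25 = 42^16·42^8·42^1 ≡ 32
42^30 = 42^16·42^8·42^4·42^2 ≡ 19
42^50 = 42^32·42^16·42^2 ≡ 118
42^75 = 42^64·42^8·42^2·42^1 ≡ 1  ← first divisor giving 1
The order is 75.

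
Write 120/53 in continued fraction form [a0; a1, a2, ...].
[2; 3, 1, 3, 1, 2]

Euclidean algorithm steps:
120 = 2 × 53 + 14
53 = 3 × 14 + 11
14 = 1 × 11 + 3
11 = 3 × 3 + 2
3 = 1 × 2 + 1
2 = 2 × 1 + 0
Continued fraction: [2; 3, 1, 3, 1, 2]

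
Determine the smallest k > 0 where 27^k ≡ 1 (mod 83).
41

83 is prime, so ord(27) divides φ(83) = 82.
Divisors of 82: 1, 2, 41, 82.
Repeated squaring: 27^1 ≡ 27, 27^2 ≡ 65, 27^4 ≡ 75, 27^8 ≡ 64, 27^16 ≡ 29, 27^32 ≡ 11, 27^64 ≡ 38 (mod 83).
Test 27^d mod 83 for each divisor d in increasing order:
27^1 ≡ 27
27^2 ≡ 65
27^41 = 27^32·27^8·27^1 ≡ 1  ← first divisor giving 1
The order is 41.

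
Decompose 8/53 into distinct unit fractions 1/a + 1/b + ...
1/7 + 1/124 + 1/46004

Greedy algorithm:
8/53: ceiling(53/8) = 7, use 1/7
3/371: ceiling(371/3) = 124, use 1/124
1/46004: ceiling(46004/1) = 46004, use 1/46004
Result: 8/53 = 1/7 + 1/124 + 1/46004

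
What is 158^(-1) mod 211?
207

gcd(158, 211) = 1, so the inverse exists.
Extended Euclidean algorithm on (211, 158):
211 = 1 × 158 + 53  ⟹  53 = (1)·211 + (-1)·158
158 = 2 × 53 + 52  ⟹  52 = (-2)·211 + (3)·158
53 = 1 × 52 + 1  ⟹  1 = (3)·211 + (-4)·158
So (-4)·158 ≡ 1 (mod 211), i.e. 158^(-1) ≡ -4 ≡ 207 (mod 211).
Check: 158 × 207 = 32706 ≡ 1 (mod 211)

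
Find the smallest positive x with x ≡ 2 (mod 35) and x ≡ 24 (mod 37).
912

Using Chinese Remainder Theorem:
M = 35 × 37 = 1295
M1 = 37, M2 = 35
y1 = 37^(-1) mod 35 = 18
y2 = 35^(-1) mod 37 = 18
x = (2×37×18 + 24×35×18) mod 1295 = 912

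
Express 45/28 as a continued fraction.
[1; 1, 1, 1, 1, 5]

Euclidean algorithm steps:
45 = 1 × 28 + 17
28 = 1 × 17 + 11
17 = 1 × 11 + 6
11 = 1 × 6 + 5
6 = 1 × 5 + 1
5 = 5 × 1 + 0
Continued fraction: [1; 1, 1, 1, 1, 5]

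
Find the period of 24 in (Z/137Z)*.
136

137 is prime, so ord(24) divides φ(137) = 136.
Divisors of 136: 1, 2, 4, 8, 17, 34, 68, 136.
Repeated squaring: 24^1 ≡ 24, 24^2 ≡ 28, 24^4 ≡ 99, 24^8 ≡ 74, 24^16 ≡ 133, 24^32 ≡ 16, 24^64 ≡ 119, 24^128 ≡ 50 (mod 137).
Test 24^d mod 137 for each divisor d in increasing order:
24^1 ≡ 24
24^2 ≡ 28
24^4 ≡ 99
24^8 ≡ 74
24^17 = 24^16·24^1 ≡ 41
24^34 = 24^32·24^2 ≡ 37
24^68 = 24^64·24^4 ≡ 136
24^136 = 24^128·24^8 ≡ 1  ← first divisor giving 1
The order is 136.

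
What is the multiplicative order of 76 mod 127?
21

127 is prime, so ord(76) divides φ(127) = 126.
Divisors of 126: 1, 2, 3, 6, 7, 9, 14, 18, 21, 42, 63, 126.
Repeated squaring: 76^1 ≡ 76, 76^2 ≡ 61, 76^4 ≡ 38, 76^8 ≡ 47, 76^16 ≡ 50, 76^32 ≡ 87, 76^64 ≡ 76 (mod 127).
Test 76^d mod 127 for each divisor d in increasing order:
76^1 ≡ 76
76^2 ≡ 61
76^3 = 76^2·76^1 ≡ 64
76^6 = 76^4·76^2 ≡ 32
76^7 = 76^4·76^2·76^1 ≡ 19
76^9 = 76^8·76^1 ≡ 16
76^14 = 76^8·76^4·76^2 ≡ 107
76^18 = 76^16·76^2 ≡ 2
76^21 = 76^16·76^4·76^1 ≡ 1  ← first divisor giving 1
The order is 21.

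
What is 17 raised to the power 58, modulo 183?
19

Repeated squaring. Binary of 58 = 111010.
17^1 ≡ 17 (mod 183); 17^2 ≡ 106 (mod 183); 17^4 ≡ 73 (mod 183); 17^8 ≡ 22 (mod 183); 17^16 ≡ 118 (mod 183); 17^32 ≡ 16 (mod 183)
17^58 = 17^2 × 17^8 × 17^16 × 17^32 ≡ 19 (mod 183)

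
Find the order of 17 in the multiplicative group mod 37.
36

37 is prime, so ord(17) divides φ(37) = 36.
Divisors of 36: 1, 2, 3, 4, 6, 9, 12, 18, 36.
Repeated squaring: 17^1 ≡ 17, 17^2 ≡ 30, 17^4 ≡ 12, 17^8 ≡ 33, 17^16 ≡ 16, 17^32 ≡ 34 (mod 37).
Test 17^d mod 37 for each divisor d in increasing order:
17^1 ≡ 17
17^2 ≡ 30
17^3 = 17^2·17^1 ≡ 29
17^4 ≡ 12
17^6 = 17^4·17^2 ≡ 27
17^9 = 17^8·17^1 ≡ 6
17^12 = 17^8·17^4 ≡ 26
17^18 = 17^16·17^2 ≡ 36
17^36 = 17^32·17^4 ≡ 1  ← first divisor giving 1
The order is 36.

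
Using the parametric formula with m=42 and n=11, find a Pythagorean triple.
(1643, 924, 1885)

Euclid's formula: a = m² - n², b = 2mn, c = m² + n²
m = 42, n = 11
a = 42² - 11² = 1764 - 121 = 1643
b = 2 × 42 × 11 = 924
c = 42² + 11² = 1764 + 121 = 1885
Verification: 1643² + 924² = 2699449 + 853776 = 3553225 = 1885² ✓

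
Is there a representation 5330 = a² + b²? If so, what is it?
1² + 73² (a=1, b=73)

Factorization: 5330 = 2 × 5 × 13 × 41
By Fermat: n is sum of two squares iff every prime p ≡ 3 (mod 4) appears to even power.
All primes ≡ 3 (mod 4) appear to even power.
Search a = 0, 1, 2, … for 5330 - a² a perfect square: first hit at a = 1: 5330 - 1 = 5329 = 73².
5330 = 1² + 73² = 1 + 5329 ✓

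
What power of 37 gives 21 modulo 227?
120

Baby-step giant-step with step n = ⌈√227⌉ = 16.
Baby steps 37^j mod 227 (j:value) for j=0..15: 0:1, 1:37, 2:7, 3:32, 4:49, 5:224, 6:116, 7:206, 8:131, 9:80, 10:9, 11:106, 12:63, 13:61, 14:214, 15:200.
Giant-step multiplier: 37^(-16) ≡ 37^(226-16) = 37^210 ≡ 222 (mod 227).
Giant steps γ_i = 21·222^i mod 227: γ_0=21, γ_1=122, γ_2=71, γ_3=99, γ_4=186, γ_5=205, γ_6=110, γ_7=131 (in table at j=8).
x = i·n + j = 7·16 + 8 = 120.
Check: 37^120 ≡ 21 (mod 227).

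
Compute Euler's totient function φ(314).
156

314 = 2 × 157
φ(n) = n × ∏(1 - 1/p) for each prime p dividing n
φ(314) = 314 × (1 - 1/2) × (1 - 1/157) = 156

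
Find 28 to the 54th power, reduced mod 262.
156

Repeated squaring. Binary of 54 = 110110.
28^1 ≡ 28 (mod 262); 28^2 ≡ 260 (mod 262); 28^4 ≡ 4 (mod 262); 28^8 ≡ 16 (mod 262); 28^16 ≡ 256 (mod 262); 28^32 ≡ 36 (mod 262)
28^54 = 28^2 × 28^4 × 28^16 × 28^32 ≡ 156 (mod 262)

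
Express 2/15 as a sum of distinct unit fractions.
1/8 + 1/120

Greedy algorithm:
2/15: ceiling(15/2) = 8, use 1/8
1/120: ceiling(120/1) = 120, use 1/120
Result: 2/15 = 1/8 + 1/120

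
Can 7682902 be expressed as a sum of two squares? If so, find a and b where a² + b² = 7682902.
Not possible

Factorization: 7682902 = 2 × 37 × 47^3
By Fermat: n is sum of two squares iff every prime p ≡ 3 (mod 4) appears to even power.
Prime(s) ≡ 3 (mod 4) with odd exponent: [(47, 3)]
Therefore 7682902 cannot be expressed as a² + b².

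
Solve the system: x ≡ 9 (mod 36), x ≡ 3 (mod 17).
513

Using Chinese Remainder Theorem:
M = 36 × 17 = 612
M1 = 17, M2 = 36
y1 = 17^(-1) mod 36 = 17
y2 = 36^(-1) mod 17 = 9
x = (9×17×17 + 3×36×9) mod 612 = 513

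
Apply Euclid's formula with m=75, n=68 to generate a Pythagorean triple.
(1001, 10200, 10249)

Euclid's formula: a = m² - n², b = 2mn, c = m² + n²
m = 75, n = 68
a = 75² - 68² = 5625 - 4624 = 1001
b = 2 × 75 × 68 = 10200
c = 75² + 68² = 5625 + 4624 = 10249
Verification: 1001² + 10200² = 1002001 + 104040000 = 105042001 = 10249² ✓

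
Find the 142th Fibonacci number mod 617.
154

Matrix identity: Q^n = [[F_(n+1), F_n], [F_n, F_(n-1)]] with Q = [[1,1],[1,0]].
n = 142 = 10001110₂. Square-and-multiply, entries mod 617:
Q^1 = [[1,1],[1,0]]
Q^2 = (Q^1)² = [[2,1],[1,1]]
Q^4 = (Q^2)² = [[5,3],[3,2]]
Q^8 = (Q^4)² = [[34,21],[21,13]]
Q^17 = (Q^8)²·Q = [[116,363],[363,370]]
Q^35 = (Q^17)²·Q = [[186,230],[230,573]]
Q^71 = (Q^35)²·Q = [[458,499],[499,576]]
Q^142 = (Q^71)² = [[334,154],[154,180]]
F_142 mod 617 = Q^142[0][1] = 154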